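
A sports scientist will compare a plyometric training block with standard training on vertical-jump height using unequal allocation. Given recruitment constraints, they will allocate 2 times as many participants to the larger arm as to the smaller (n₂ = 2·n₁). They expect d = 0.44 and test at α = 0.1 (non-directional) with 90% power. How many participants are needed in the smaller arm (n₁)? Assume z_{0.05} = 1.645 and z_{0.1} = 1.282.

n₁ = 67

With allocation ratio k = n₂/n₁ = 2, Var(x̄₁−x̄₂) = σ²(1/n₁ + 1/(k·n₁)) = σ²·(k+1)/(k·n₁).
So n₁ = (1 + 1/k)·((z_{α/2} + z_β)/d)² = 1.500 × (2.927/0.44)².
n₁ = 1.500 × 44.25 = 66.4.
Round up: n₁ = 67, giving n₂ = 2 × 67 = 134.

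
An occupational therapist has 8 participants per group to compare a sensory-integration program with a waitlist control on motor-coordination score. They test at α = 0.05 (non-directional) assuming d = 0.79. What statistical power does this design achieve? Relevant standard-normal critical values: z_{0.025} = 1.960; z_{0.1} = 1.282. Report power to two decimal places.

For two equal groups, power = Φ(d·√(n/2) − z_{α/2}).
d·√(n/2) = 0.79 × √(8/2) = 0.79 × 2.000 = 1.580.
z_β = 1.580 − 1.960 = -0.380.
Power = Φ(-0.380) = 0.352.

power ≈ 0.35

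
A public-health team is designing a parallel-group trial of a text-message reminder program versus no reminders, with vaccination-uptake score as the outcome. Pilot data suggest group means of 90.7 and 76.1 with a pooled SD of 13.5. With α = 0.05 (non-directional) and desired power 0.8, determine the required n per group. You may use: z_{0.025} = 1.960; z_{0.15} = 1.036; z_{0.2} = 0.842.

n = 14 per group

Cohen's d = |M₁ − M₂| / SD_pooled = |90.7 − 76.1| / 13.5 = 14.6 / 13.5 = 1.081.
For two independent groups with equal n: n = 2·((z_{α/2} + z_β) / d)².
z_{α/2} + z_β = 1.960 + 0.842 = 2.802.
n = 2 × (2.802 / 1.081)² = 2 × 2.592² = 2 × 6.72 = 13.4.
Round up to the next whole participant.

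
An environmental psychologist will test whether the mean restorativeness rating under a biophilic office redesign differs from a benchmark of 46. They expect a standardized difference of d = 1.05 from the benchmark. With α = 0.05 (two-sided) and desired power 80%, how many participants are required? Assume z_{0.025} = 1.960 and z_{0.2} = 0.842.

n = 8

For a one-sample test: n = ((z_{α/2} + z_β) / d)².
z_{α/2} + z_β = 1.960 + 0.842 = 2.802.
n = (2.802 / 1.05)² = 2.669² = 7.12.
Round up.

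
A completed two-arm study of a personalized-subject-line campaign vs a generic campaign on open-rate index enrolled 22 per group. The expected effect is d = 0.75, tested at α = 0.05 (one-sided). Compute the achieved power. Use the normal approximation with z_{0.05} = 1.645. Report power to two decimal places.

For two equal groups, power = Φ(d·√(n/2) − z_{α}).
d·√(n/2) = 0.75 × √(22/2) = 0.75 × 3.317 = 2.487.
z_β = 2.487 − 1.645 = 0.842.
Power = Φ(0.842) = 0.800.

power ≈ 0.80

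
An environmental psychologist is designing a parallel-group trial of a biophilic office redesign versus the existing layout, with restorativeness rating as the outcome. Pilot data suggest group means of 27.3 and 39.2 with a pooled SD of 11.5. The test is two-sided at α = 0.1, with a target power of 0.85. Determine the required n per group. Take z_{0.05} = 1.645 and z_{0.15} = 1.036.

n = 14 per group

Cohen's d = |M₁ − M₂| / SD_pooled = |27.3 − 39.2| / 11.5 = 11.9 / 11.5 = 1.035.
For two independent groups with equal n: n = 2·((z_{α/2} + z_β) / d)².
z_{α/2} + z_β = 1.645 + 1.036 = 2.681.
n = 2 × (2.681 / 1.035)² = 2 × 2.590² = 2 × 6.71 = 13.4.
Round up to the next whole participant.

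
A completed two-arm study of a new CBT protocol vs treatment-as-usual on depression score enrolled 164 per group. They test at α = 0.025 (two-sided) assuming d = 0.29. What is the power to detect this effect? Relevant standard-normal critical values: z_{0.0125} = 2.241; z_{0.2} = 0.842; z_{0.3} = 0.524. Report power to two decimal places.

power ≈ 0.65

For two equal groups, power = Φ(d·√(n/2) − z_{α/2}).
d·√(n/2) = 0.29 × √(164/2) = 0.29 × 9.055 = 2.626.
z_β = 2.626 − 2.241 = 0.385.
Power = Φ(0.385) = 0.650.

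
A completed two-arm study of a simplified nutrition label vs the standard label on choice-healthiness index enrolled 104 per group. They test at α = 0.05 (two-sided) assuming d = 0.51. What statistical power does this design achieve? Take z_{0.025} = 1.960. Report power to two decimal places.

power ≈ 0.96

For two equal groups, power = Φ(d·√(n/2) − z_{α/2}).
d·√(n/2) = 0.51 × √(104/2) = 0.51 × 7.211 = 3.678.
z_β = 3.678 − 1.960 = 1.718.
Power = Φ(1.718) = 0.957.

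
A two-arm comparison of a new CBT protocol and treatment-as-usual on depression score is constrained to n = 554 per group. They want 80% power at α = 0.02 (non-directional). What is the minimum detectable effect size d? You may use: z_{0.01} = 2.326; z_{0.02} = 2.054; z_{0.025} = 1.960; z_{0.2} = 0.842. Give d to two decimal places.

For two independent groups of n = 554 each: d_min = (z_{α/2} + z_β)·√(2/n).
z-sum = 2.326 + 0.842 = 3.168.
d_min = 3.168 × √(2/554) = 3.168 × 0.0601 = 0.190.

d_min ≈ 0.19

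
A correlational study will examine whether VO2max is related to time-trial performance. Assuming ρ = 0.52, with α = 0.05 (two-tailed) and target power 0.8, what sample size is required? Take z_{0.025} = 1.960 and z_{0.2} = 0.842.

Fisher's z: C = ½·ln((1+r)/(1−r)) = ½·ln(3.1667) = 0.5763.
n = ((z_{α/2} + z_β)/C)² + 3.
(1.960 + 0.842) / 0.5763 = 2.802 / 0.5763 = 4.862.
n = 4.862² + 3 = 23.64 + 3 = 26.6.
Round up.

n = 27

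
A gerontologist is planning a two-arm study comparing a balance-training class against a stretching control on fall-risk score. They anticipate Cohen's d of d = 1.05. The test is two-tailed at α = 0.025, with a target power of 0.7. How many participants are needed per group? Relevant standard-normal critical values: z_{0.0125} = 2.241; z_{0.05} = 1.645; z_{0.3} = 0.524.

n = 14 per group

For two independent groups with equal n: n = 2·((z_{α/2} + z_β) / d)².
z_{α/2} + z_β = 2.241 + 0.524 = 2.765.
n = 2 × (2.765 / 1.05)² = 2 × 2.633² = 2 × 6.93 = 13.9.
Round up to the next whole participant.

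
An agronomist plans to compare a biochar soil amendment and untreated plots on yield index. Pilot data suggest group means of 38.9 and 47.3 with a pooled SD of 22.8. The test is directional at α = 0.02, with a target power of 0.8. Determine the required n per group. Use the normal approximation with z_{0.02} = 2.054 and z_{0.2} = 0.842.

n = 124 per group

Cohen's d = |M₁ − M₂| / SD_pooled = |38.9 − 47.3| / 22.8 = 8.4 / 22.8 = 0.368.
For two independent groups with equal n: n = 2·((z_{α} + z_β) / d)².
z_{α} + z_β = 2.054 + 0.842 = 2.896.
n = 2 × (2.896 / 0.368)² = 2 × 7.870² = 2 × 61.93 = 123.9.
Round up to the next whole participant.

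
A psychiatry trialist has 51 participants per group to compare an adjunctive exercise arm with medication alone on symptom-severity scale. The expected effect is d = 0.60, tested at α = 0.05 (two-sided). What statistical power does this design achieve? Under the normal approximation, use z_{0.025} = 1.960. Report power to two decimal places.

For two equal groups, power = Φ(d·√(n/2) − z_{α/2}).
d·√(n/2) = 0.60 × √(51/2) = 0.60 × 5.050 = 3.030.
z_β = 3.030 − 1.960 = 1.070.
Power = Φ(1.070) = 0.858.

power ≈ 0.86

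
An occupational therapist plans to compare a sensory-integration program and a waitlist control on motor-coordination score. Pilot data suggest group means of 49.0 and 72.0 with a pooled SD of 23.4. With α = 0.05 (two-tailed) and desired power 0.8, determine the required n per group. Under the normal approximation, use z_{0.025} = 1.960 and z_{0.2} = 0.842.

Cohen's d = |M₁ − M₂| / SD_pooled = |49.0 − 72.0| / 23.4 = 23.0 / 23.4 = 0.983.
For two independent groups with equal n: n = 2·((z_{α/2} + z_β) / d)².
z_{α/2} + z_β = 1.960 + 0.842 = 2.802.
n = 2 × (2.802 / 0.983)² = 2 × 2.850² = 2 × 8.13 = 16.3.
Round up to the next whole participant.

n = 17 per group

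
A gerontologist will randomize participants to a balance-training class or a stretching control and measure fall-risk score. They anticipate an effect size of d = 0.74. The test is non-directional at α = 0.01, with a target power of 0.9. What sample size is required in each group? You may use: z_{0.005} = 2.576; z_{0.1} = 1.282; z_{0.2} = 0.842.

n = 55 per group

For two independent groups with equal n: n = 2·((z_{α/2} + z_β) / d)².
z_{α/2} + z_β = 2.576 + 1.282 = 3.858.
n = 2 × (3.858 / 0.74)² = 2 × 5.214² = 2 × 27.18 = 54.4.
Round up to the next whole participant.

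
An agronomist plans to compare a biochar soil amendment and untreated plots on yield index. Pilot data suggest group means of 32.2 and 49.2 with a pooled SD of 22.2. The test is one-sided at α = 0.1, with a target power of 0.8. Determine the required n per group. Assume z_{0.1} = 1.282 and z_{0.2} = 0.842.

n = 16 per group

Cohen's d = |M₁ − M₂| / SD_pooled = |32.2 − 49.2| / 22.2 = 17.0 / 22.2 = 0.766.
For two independent groups with equal n: n = 2·((z_{α} + z_β) / d)².
z_{α} + z_β = 1.282 + 0.842 = 2.124.
n = 2 × (2.124 / 0.766)² = 2 × 2.773² = 2 × 7.69 = 15.4.
Round up to the next whole participant.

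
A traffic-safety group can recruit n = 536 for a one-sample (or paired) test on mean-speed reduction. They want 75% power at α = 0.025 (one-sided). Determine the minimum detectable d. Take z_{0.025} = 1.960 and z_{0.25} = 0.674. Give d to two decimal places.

For a single sample (or paired design) of n = 536: d_min = (z_{α} + z_β)/√n.
z-sum = 1.960 + 0.674 = 2.634.
d_min = 2.634 / √536 = 2.634 / 23.152 = 0.114.

d_min ≈ 0.11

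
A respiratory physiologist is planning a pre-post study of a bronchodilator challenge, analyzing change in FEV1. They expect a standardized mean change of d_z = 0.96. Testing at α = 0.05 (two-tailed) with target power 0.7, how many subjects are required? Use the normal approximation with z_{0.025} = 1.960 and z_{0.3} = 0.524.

For a paired (one-sample on differences) test: n = ((z_{α/2} + z_β) / d)².
z_{α/2} + z_β = 1.960 + 0.524 = 2.484.
n = (2.484 / 0.96)² = 2.587² = 6.70.
Round up.

n = 7 pairs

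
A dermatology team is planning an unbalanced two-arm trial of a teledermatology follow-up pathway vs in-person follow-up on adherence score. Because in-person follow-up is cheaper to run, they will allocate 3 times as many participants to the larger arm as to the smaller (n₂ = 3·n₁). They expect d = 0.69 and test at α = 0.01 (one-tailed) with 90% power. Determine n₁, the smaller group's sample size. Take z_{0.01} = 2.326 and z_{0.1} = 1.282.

n₁ = 37

With allocation ratio k = n₂/n₁ = 3, Var(x̄₁−x̄₂) = σ²(1/n₁ + 1/(k·n₁)) = σ²·(k+1)/(k·n₁).
So n₁ = (1 + 1/k)·((z_{α} + z_β)/d)² = 1.333 × (3.608/0.69)².
n₁ = 1.333 × 27.34 = 36.5.
Round up: n₁ = 37, giving n₂ = 3 × 37 = 111.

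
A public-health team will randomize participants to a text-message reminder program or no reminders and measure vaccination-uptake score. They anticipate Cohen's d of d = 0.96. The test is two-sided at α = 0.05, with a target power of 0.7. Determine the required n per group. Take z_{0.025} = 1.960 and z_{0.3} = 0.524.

n = 14 per group

For two independent groups with equal n: n = 2·((z_{α/2} + z_β) / d)².
z_{α/2} + z_β = 1.960 + 0.524 = 2.484.
n = 2 × (2.484 / 0.96)² = 2 × 2.587² = 2 × 6.70 = 13.4.
Round up to the next whole participant.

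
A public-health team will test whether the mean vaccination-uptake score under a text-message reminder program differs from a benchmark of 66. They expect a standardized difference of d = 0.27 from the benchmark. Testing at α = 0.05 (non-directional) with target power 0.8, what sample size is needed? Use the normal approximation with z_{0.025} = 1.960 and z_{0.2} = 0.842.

n = 108

For a one-sample test: n = ((z_{α/2} + z_β) / d)².
z_{α/2} + z_β = 1.960 + 0.842 = 2.802.
n = (2.802 / 0.27)² = 10.378² = 107.70.
Round up.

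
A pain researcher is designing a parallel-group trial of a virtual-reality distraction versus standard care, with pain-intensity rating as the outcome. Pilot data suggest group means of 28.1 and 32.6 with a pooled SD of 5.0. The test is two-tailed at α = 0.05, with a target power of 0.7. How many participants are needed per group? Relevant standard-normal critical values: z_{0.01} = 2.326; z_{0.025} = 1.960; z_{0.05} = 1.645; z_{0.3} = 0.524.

Cohen's d = |M₁ − M₂| / SD_pooled = |28.1 − 32.6| / 5.0 = 4.5 / 5.0 = 0.900.
For two independent groups with equal n: n = 2·((z_{α/2} + z_β) / d)².
z_{α/2} + z_β = 1.960 + 0.524 = 2.484.
n = 2 × (2.484 / 0.900)² = 2 × 2.760² = 2 × 7.62 = 15.2.
Round up to the next whole participant.

n = 16 per group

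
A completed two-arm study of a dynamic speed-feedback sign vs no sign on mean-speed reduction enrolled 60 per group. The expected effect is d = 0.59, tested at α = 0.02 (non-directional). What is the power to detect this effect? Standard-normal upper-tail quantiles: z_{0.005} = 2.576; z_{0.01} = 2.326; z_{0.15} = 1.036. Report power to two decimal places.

power ≈ 0.82

For two equal groups, power = Φ(d·√(n/2) − z_{α/2}).
d·√(n/2) = 0.59 × √(60/2) = 0.59 × 5.477 = 3.232.
z_β = 3.232 − 2.326 = 0.906.
Power = Φ(0.906) = 0.817.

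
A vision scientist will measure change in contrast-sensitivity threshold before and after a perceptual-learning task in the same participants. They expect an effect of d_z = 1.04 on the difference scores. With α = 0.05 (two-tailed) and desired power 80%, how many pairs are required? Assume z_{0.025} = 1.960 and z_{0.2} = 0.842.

n = 8 pairs

For a paired (one-sample on differences) test: n = ((z_{α/2} + z_β) / d)².
z_{α/2} + z_β = 1.960 + 0.842 = 2.802.
n = (2.802 / 1.04)² = 2.694² = 7.26.
Round up.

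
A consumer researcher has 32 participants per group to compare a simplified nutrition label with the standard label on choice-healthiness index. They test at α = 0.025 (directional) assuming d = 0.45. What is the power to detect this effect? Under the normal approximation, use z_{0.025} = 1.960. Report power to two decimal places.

For two equal groups, power = Φ(d·√(n/2) − z_{α}).
d·√(n/2) = 0.45 × √(32/2) = 0.45 × 4.000 = 1.800.
z_β = 1.800 − 1.960 = -0.160.
Power = Φ(-0.160) = 0.436.

power ≈ 0.44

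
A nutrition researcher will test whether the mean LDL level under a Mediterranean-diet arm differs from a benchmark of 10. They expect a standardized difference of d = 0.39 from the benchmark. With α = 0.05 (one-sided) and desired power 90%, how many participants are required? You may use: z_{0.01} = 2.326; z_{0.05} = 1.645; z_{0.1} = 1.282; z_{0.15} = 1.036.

For a one-sample test: n = ((z_{α} + z_β) / d)².
z_{α} + z_β = 1.645 + 1.282 = 2.927.
n = (2.927 / 0.39)² = 7.505² = 56.33.
Round up.

n = 57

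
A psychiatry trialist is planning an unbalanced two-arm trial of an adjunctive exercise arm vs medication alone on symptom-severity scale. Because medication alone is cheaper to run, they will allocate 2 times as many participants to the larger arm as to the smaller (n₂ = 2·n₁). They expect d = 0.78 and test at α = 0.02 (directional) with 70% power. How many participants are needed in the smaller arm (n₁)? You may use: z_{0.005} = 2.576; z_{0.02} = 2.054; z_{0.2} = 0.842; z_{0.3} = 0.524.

With allocation ratio k = n₂/n₁ = 2, Var(x̄₁−x̄₂) = σ²(1/n₁ + 1/(k·n₁)) = σ²·(k+1)/(k·n₁).
So n₁ = (1 + 1/k)·((z_{α} + z_β)/d)² = 1.500 × (2.578/0.78)².
n₁ = 1.500 × 10.92 = 16.4.
Round up: n₁ = 17, giving n₂ = 2 × 17 = 34.

n₁ = 17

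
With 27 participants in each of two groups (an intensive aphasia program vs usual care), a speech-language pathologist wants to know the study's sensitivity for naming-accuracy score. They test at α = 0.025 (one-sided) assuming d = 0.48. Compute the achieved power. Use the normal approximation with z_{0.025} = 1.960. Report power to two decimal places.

For two equal groups, power = Φ(d·√(n/2) − z_{α}).
d·√(n/2) = 0.48 × √(27/2) = 0.48 × 3.674 = 1.764.
z_β = 1.764 − 1.960 = -0.196.
Power = Φ(-0.196) = 0.422.

power ≈ 0.42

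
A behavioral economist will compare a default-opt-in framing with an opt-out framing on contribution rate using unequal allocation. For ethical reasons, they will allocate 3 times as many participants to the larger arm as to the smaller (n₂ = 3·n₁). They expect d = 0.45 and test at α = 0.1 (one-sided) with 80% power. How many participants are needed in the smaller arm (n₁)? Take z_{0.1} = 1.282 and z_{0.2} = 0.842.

n₁ = 30

With allocation ratio k = n₂/n₁ = 3, Var(x̄₁−x̄₂) = σ²(1/n₁ + 1/(k·n₁)) = σ²·(k+1)/(k·n₁).
So n₁ = (1 + 1/k)·((z_{α} + z_β)/d)² = 1.333 × (2.124/0.45)².
n₁ = 1.333 × 22.28 = 29.7.
Round up: n₁ = 30, giving n₂ = 3 × 30 = 90.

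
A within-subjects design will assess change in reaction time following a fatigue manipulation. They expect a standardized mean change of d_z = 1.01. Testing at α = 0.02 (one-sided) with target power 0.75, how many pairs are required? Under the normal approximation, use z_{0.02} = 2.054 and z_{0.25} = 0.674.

n = 8 pairs

For a paired (one-sample on differences) test: n = ((z_{α} + z_β) / d)².
z_{α} + z_β = 2.054 + 0.674 = 2.728.
n = (2.728 / 1.01)² = 2.701² = 7.30.
Round up.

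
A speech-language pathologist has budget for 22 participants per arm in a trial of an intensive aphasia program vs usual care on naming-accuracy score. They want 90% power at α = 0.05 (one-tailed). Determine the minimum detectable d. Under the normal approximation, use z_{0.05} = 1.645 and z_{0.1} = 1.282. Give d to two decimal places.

For two independent groups of n = 22 each: d_min = (z_{α} + z_β)·√(2/n).
z-sum = 1.645 + 1.282 = 2.927.
d_min = 2.927 × √(2/22) = 2.927 × 0.3015 = 0.883.

d_min ≈ 0.88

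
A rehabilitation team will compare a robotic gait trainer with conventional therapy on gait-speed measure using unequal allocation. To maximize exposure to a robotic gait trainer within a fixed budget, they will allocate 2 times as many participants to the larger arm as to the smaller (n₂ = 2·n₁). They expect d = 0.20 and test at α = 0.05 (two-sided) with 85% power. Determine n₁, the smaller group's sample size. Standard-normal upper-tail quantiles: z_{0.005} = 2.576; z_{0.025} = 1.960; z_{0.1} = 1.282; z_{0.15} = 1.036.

With allocation ratio k = n₂/n₁ = 2, Var(x̄₁−x̄₂) = σ²(1/n₁ + 1/(k·n₁)) = σ²·(k+1)/(k·n₁).
So n₁ = (1 + 1/k)·((z_{α/2} + z_β)/d)² = 1.500 × (2.996/0.20)².
n₁ = 1.500 × 224.40 = 336.6.
Round up: n₁ = 337, giving n₂ = 2 × 337 = 674.

n₁ = 337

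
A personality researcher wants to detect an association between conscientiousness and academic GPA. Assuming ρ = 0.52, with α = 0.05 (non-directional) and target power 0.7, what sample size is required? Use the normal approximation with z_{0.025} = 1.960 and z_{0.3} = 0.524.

Fisher's z: C = ½·ln((1+r)/(1−r)) = ½·ln(3.1667) = 0.5763.
n = ((z_{α/2} + z_β)/C)² + 3.
(1.960 + 0.524) / 0.5763 = 2.484 / 0.5763 = 4.310.
n = 4.310² + 3 = 18.58 + 3 = 21.6.
Round up.

n = 22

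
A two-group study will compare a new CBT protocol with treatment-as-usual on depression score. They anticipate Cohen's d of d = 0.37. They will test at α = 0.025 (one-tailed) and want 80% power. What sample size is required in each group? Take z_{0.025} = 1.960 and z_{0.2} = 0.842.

For two independent groups with equal n: n = 2·((z_{α} + z_β) / d)².
z_{α} + z_β = 1.960 + 0.842 = 2.802.
n = 2 × (2.802 / 0.37)² = 2 × 7.573² = 2 × 57.35 = 114.7.
Round up to the next whole participant.

n = 115 per group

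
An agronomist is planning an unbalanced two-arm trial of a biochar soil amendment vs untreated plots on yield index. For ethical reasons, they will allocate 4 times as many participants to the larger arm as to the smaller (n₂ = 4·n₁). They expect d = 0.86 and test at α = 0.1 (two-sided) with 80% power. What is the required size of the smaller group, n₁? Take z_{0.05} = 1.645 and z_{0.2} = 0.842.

With allocation ratio k = n₂/n₁ = 4, Var(x̄₁−x̄₂) = σ²(1/n₁ + 1/(k·n₁)) = σ²·(k+1)/(k·n₁).
So n₁ = (1 + 1/k)·((z_{α/2} + z_β)/d)² = 1.250 × (2.487/0.86)².
n₁ = 1.250 × 8.36 = 10.5.
Round up: n₁ = 11, giving n₂ = 4 × 11 = 44.

n₁ = 11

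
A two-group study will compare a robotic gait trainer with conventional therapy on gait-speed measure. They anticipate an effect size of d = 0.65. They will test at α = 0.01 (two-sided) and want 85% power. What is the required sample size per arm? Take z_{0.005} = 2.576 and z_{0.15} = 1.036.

n = 62 per group

For two independent groups with equal n: n = 2·((z_{α/2} + z_β) / d)².
z_{α/2} + z_β = 2.576 + 1.036 = 3.612.
n = 2 × (3.612 / 0.65)² = 2 × 5.557² = 2 × 30.88 = 61.8.
Round up to the next whole participant.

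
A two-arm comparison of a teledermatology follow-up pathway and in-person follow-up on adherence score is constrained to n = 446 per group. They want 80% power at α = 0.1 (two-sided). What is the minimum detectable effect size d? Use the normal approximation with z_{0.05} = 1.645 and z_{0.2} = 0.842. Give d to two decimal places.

For two independent groups of n = 446 each: d_min = (z_{α/2} + z_β)·√(2/n).
z-sum = 1.645 + 0.842 = 2.487.
d_min = 2.487 × √(2/446) = 2.487 × 0.0670 = 0.167.

d_min ≈ 0.17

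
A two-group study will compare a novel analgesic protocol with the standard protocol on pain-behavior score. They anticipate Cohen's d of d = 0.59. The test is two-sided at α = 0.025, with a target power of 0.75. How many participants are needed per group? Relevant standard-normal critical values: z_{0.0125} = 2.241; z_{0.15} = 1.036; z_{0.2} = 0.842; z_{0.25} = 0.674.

For two independent groups with equal n: n = 2·((z_{α/2} + z_β) / d)².
z_{α/2} + z_β = 2.241 + 0.674 = 2.915.
n = 2 × (2.915 / 0.59)² = 2 × 4.941² = 2 × 24.41 = 48.8.
Round up to the next whole participant.

n = 49 per group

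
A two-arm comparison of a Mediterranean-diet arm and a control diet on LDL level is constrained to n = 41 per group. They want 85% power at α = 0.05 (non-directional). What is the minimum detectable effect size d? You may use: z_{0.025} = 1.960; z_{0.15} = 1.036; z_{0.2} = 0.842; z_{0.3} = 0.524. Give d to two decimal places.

For two independent groups of n = 41 each: d_min = (z_{α/2} + z_β)·√(2/n).
z-sum = 1.960 + 1.036 = 2.996.
d_min = 2.996 × √(2/41) = 2.996 × 0.2209 = 0.662.

d_min ≈ 0.66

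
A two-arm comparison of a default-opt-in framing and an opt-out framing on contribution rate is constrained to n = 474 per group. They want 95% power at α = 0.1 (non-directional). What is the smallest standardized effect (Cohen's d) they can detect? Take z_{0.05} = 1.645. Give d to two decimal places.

For two independent groups of n = 474 each: d_min = (z_{α/2} + z_β)·√(2/n).
z-sum = 1.645 + 1.645 = 3.290.
d_min = 3.290 × √(2/474) = 3.290 × 0.0650 = 0.214.

d_min ≈ 0.21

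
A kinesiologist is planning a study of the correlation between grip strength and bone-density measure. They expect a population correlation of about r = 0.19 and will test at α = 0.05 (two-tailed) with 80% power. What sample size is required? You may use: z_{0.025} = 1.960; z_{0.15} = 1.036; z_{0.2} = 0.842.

n = 216

Fisher's z: C = ½·ln((1+r)/(1−r)) = ½·ln(1.4691) = 0.1923.
n = ((z_{α/2} + z_β)/C)² + 3.
(1.960 + 0.842) / 0.1923 = 2.802 / 0.1923 = 14.571.
n = 14.571² + 3 = 212.31 + 3 = 215.3.
Round up.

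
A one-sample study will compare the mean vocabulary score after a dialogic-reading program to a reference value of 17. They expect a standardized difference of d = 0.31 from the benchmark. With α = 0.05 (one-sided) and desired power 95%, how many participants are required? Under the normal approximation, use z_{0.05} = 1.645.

n = 113

For a one-sample test: n = ((z_{α} + z_β) / d)².
z_{α} + z_β = 1.645 + 1.645 = 3.290.
n = (3.290 / 0.31)² = 10.613² = 112.63.
Round up.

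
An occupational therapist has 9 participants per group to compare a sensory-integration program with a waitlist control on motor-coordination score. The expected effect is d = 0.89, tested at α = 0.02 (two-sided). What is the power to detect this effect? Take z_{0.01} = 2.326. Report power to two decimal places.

For two equal groups, power = Φ(d·√(n/2) − z_{α/2}).
d·√(n/2) = 0.89 × √(9/2) = 0.89 × 2.121 = 1.888.
z_β = 1.888 − 2.326 = -0.438.
Power = Φ(-0.438) = 0.331.

power ≈ 0.33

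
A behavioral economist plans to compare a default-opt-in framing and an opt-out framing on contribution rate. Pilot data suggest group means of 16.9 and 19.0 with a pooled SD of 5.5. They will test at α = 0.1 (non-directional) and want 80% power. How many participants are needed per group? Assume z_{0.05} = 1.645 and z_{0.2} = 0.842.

n = 85 per group

Cohen's d = |M₁ − M₂| / SD_pooled = |16.9 − 19.0| / 5.5 = 2.1 / 5.5 = 0.382.
For two independent groups with equal n: n = 2·((z_{α/2} + z_β) / d)².
z_{α/2} + z_β = 1.645 + 0.842 = 2.487.
n = 2 × (2.487 / 0.382)² = 2 × 6.510² = 2 × 42.39 = 84.8.
Round up to the next whole participant.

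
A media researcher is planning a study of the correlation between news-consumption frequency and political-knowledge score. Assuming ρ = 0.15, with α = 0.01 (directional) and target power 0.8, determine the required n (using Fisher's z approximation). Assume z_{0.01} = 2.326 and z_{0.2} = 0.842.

Fisher's z: C = ½·ln((1+r)/(1−r)) = ½·ln(1.3529) = 0.1511.
n = ((z_{α} + z_β)/C)² + 3.
(2.326 + 0.842) / 0.1511 = 3.168 / 0.1511 = 20.966.
n = 20.966² + 3 = 439.58 + 3 = 442.6.
Round up.

n = 443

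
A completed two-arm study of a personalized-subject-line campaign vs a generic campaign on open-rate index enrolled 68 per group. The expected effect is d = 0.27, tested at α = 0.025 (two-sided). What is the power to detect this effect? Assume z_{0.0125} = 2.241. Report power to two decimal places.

For two equal groups, power = Φ(d·√(n/2) − z_{α/2}).
d·√(n/2) = 0.27 × √(68/2) = 0.27 × 5.831 = 1.574.
z_β = 1.574 − 2.241 = -0.667.
Power = Φ(-0.667) = 0.253.

power ≈ 0.25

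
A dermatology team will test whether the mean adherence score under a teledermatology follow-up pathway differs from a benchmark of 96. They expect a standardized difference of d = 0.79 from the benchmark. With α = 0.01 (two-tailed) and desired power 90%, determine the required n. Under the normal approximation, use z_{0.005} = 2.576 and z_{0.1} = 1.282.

n = 24

For a one-sample test: n = ((z_{α/2} + z_β) / d)².
z_{α/2} + z_β = 2.576 + 1.282 = 3.858.
n = (3.858 / 0.79)² = 4.884² = 23.85.
Round up.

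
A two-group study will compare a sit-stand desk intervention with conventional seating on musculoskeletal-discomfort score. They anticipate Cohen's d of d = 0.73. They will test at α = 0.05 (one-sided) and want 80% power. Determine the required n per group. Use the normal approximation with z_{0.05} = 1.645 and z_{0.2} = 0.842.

n = 24 per group

For two independent groups with equal n: n = 2·((z_{α} + z_β) / d)².
z_{α} + z_β = 1.645 + 0.842 = 2.487.
n = 2 × (2.487 / 0.73)² = 2 × 3.407² = 2 × 11.61 = 23.2.
Round up to the next whole participant.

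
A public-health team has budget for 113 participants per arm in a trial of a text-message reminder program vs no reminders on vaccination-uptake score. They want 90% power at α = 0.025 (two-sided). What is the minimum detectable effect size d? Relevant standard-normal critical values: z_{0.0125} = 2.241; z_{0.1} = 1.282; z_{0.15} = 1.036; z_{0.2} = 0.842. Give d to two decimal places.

d_min ≈ 0.47

For two independent groups of n = 113 each: d_min = (z_{α/2} + z_β)·√(2/n).
z-sum = 2.241 + 1.282 = 3.523.
d_min = 3.523 × √(2/113) = 3.523 × 0.1330 = 0.469.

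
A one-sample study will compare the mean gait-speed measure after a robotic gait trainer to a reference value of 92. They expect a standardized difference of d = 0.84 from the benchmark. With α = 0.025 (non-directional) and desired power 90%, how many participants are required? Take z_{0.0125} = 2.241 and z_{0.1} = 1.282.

For a one-sample test: n = ((z_{α/2} + z_β) / d)².
z_{α/2} + z_β = 2.241 + 1.282 = 3.523.
n = (3.523 / 0.84)² = 4.194² = 17.59.
Round up.

n = 18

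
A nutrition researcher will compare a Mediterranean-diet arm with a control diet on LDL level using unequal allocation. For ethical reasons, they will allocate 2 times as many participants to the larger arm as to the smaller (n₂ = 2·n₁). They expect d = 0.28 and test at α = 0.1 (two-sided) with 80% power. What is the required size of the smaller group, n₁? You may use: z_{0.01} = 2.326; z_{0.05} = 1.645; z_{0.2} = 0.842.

n₁ = 119

With allocation ratio k = n₂/n₁ = 2, Var(x̄₁−x̄₂) = σ²(1/n₁ + 1/(k·n₁)) = σ²·(k+1)/(k·n₁).
So n₁ = (1 + 1/k)·((z_{α/2} + z_β)/d)² = 1.500 × (2.487/0.28)².
n₁ = 1.500 × 78.89 = 118.3.
Round up: n₁ = 119, giving n₂ = 2 × 119 = 238.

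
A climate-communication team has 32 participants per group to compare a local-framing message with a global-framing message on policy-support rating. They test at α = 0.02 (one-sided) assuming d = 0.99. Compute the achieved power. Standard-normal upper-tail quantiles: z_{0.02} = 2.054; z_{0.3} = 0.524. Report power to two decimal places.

For two equal groups, power = Φ(d·√(n/2) − z_{α}).
d·√(n/2) = 0.99 × √(32/2) = 0.99 × 4.000 = 3.960.
z_β = 3.960 − 2.054 = 1.906.
Power = Φ(1.906) = 0.972.

power ≈ 0.97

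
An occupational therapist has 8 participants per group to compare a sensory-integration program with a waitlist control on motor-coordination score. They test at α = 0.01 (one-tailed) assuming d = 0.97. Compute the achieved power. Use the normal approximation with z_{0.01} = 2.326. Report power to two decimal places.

power ≈ 0.35

For two equal groups, power = Φ(d·√(n/2) − z_{α}).
d·√(n/2) = 0.97 × √(8/2) = 0.97 × 2.000 = 1.940.
z_β = 1.940 − 2.326 = -0.386.
Power = Φ(-0.386) = 0.350.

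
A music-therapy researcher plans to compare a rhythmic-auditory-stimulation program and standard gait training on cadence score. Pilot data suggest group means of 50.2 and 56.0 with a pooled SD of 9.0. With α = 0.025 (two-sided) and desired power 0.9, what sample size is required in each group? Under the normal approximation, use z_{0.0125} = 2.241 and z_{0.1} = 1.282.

n = 60 per group

Cohen's d = |M₁ − M₂| / SD_pooled = |50.2 − 56.0| / 9.0 = 5.8 / 9.0 = 0.644.
For two independent groups with equal n: n = 2·((z_{α/2} + z_β) / d)².
z_{α/2} + z_β = 2.241 + 1.282 = 3.523.
n = 2 × (3.523 / 0.644)² = 2 × 5.470² = 2 × 29.93 = 59.9.
Round up to the next whole participant.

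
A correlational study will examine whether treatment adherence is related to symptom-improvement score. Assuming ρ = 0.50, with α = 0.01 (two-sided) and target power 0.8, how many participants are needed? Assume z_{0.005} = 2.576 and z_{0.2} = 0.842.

Fisher's z: C = ½·ln((1+r)/(1−r)) = ½·ln(3.0000) = 0.5493.
n = ((z_{α/2} + z_β)/C)² + 3.
(2.576 + 0.842) / 0.5493 = 3.418 / 0.5493 = 6.222.
n = 6.222² + 3 = 38.72 + 3 = 41.7.
Round up.

n = 42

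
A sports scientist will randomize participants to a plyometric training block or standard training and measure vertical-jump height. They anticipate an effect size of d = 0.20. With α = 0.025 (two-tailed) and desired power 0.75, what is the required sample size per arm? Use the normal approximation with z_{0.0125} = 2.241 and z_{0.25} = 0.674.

For two independent groups with equal n: n = 2·((z_{α/2} + z_β) / d)².
z_{α/2} + z_β = 2.241 + 0.674 = 2.915.
n = 2 × (2.915 / 0.20)² = 2 × 14.575² = 2 × 212.43 = 424.9.
Round up to the next whole participant.

n = 425 per group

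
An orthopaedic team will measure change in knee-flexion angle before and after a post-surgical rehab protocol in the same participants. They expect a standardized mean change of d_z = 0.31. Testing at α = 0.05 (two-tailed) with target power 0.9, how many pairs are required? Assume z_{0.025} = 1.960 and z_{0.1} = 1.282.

For a paired (one-sample on differences) test: n = ((z_{α/2} + z_β) / d)².
z_{α/2} + z_β = 1.960 + 1.282 = 3.242.
n = (3.242 / 0.31)² = 10.458² = 109.37.
Round up.

n = 110 pairs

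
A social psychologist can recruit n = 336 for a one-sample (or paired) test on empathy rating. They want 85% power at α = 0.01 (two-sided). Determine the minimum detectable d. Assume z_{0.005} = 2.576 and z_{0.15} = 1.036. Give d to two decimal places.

For a single sample (or paired design) of n = 336: d_min = (z_{α/2} + z_β)/√n.
z-sum = 2.576 + 1.036 = 3.612.
d_min = 3.612 / √336 = 3.612 / 18.330 = 0.197.

d_min ≈ 0.20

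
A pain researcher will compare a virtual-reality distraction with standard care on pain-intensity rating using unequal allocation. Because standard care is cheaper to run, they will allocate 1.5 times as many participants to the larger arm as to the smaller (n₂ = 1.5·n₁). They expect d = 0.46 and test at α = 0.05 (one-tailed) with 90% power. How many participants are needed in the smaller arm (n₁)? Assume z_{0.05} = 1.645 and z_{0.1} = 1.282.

n₁ = 68

With allocation ratio k = n₂/n₁ = 1.5, Var(x̄₁−x̄₂) = σ²(1/n₁ + 1/(k·n₁)) = σ²·(k+1)/(k·n₁).
So n₁ = (1 + 1/k)·((z_{α} + z_β)/d)² = 1.667 × (2.927/0.46)².
n₁ = 1.667 × 40.49 = 67.5.
Round up: n₁ = 68, giving n₂ = 1.5 × 68 = 102.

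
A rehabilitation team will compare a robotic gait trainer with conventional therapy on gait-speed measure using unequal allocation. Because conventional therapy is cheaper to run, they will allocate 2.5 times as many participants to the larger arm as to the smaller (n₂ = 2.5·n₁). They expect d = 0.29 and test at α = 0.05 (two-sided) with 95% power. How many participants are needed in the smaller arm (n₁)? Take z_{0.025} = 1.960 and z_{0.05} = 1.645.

With allocation ratio k = n₂/n₁ = 2.5, Var(x̄₁−x̄₂) = σ²(1/n₁ + 1/(k·n₁)) = σ²·(k+1)/(k·n₁).
So n₁ = (1 + 1/k)·((z_{α/2} + z_β)/d)² = 1.400 × (3.605/0.29)².
n₁ = 1.400 × 154.53 = 216.3.
Round up: n₁ = 217, giving n₂ = ⌈2.5 × 217⌉ = ⌈542.5⌉ = 543.

n₁ = 217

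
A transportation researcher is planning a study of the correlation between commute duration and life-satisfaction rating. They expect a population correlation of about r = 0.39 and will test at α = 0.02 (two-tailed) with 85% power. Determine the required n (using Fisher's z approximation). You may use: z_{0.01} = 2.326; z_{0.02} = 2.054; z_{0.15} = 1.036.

n = 70

Fisher's z: C = ½·ln((1+r)/(1−r)) = ½·ln(2.2787) = 0.4118.
n = ((z_{α/2} + z_β)/C)² + 3.
(2.326 + 1.036) / 0.4118 = 3.362 / 0.4118 = 8.164.
n = 8.164² + 3 = 66.65 + 3 = 69.7.
Round up.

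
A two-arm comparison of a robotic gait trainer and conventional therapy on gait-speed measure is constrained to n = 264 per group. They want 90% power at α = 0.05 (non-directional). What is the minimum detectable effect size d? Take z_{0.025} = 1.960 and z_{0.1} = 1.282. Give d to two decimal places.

For two independent groups of n = 264 each: d_min = (z_{α/2} + z_β)·√(2/n).
z-sum = 1.960 + 1.282 = 3.242.
d_min = 3.242 × √(2/264) = 3.242 × 0.0870 = 0.282.

d_min ≈ 0.28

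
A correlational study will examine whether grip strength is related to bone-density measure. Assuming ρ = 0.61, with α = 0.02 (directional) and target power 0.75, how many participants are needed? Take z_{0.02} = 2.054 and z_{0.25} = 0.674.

n = 18

Fisher's z: C = ½·ln((1+r)/(1−r)) = ½·ln(4.1282) = 0.7089.
n = ((z_{α} + z_β)/C)² + 3.
(2.054 + 0.674) / 0.7089 = 2.728 / 0.7089 = 3.848.
n = 3.848² + 3 = 14.81 + 3 = 17.8.
Round up.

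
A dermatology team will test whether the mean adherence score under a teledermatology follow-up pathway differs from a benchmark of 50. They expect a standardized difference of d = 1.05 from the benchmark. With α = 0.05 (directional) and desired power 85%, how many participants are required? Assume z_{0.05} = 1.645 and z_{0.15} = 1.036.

For a one-sample test: n = ((z_{α} + z_β) / d)².
z_{α} + z_β = 1.645 + 1.036 = 2.681.
n = (2.681 / 1.05)² = 2.553² = 6.52.
Round up.

n = 7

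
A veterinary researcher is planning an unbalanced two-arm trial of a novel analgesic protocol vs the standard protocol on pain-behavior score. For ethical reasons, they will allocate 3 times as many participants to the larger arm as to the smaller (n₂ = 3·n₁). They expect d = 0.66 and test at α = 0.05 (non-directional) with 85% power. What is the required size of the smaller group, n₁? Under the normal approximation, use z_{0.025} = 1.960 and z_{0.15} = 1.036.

With allocation ratio k = n₂/n₁ = 3, Var(x̄₁−x̄₂) = σ²(1/n₁ + 1/(k·n₁)) = σ²·(k+1)/(k·n₁).
So n₁ = (1 + 1/k)·((z_{α/2} + z_β)/d)² = 1.333 × (2.996/0.66)².
n₁ = 1.333 × 20.61 = 27.5.
Round up: n₁ = 28, giving n₂ = 3 × 28 = 84.

n₁ = 28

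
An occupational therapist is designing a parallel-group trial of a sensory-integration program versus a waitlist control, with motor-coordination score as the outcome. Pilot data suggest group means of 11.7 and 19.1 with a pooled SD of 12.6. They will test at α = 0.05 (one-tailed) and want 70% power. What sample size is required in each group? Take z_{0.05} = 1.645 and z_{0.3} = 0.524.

n = 28 per group

Cohen's d = |M₁ − M₂| / SD_pooled = |11.7 − 19.1| / 12.6 = 7.4 / 12.6 = 0.587.
For two independent groups with equal n: n = 2·((z_{α} + z_β) / d)².
z_{α} + z_β = 1.645 + 0.524 = 2.169.
n = 2 × (2.169 / 0.587)² = 2 × 3.695² = 2 × 13.65 = 27.3.
Round up to the next whole participant.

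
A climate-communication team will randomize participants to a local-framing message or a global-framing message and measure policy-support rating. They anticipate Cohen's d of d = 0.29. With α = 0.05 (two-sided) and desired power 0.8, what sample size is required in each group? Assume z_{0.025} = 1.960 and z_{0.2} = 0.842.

n = 187 per group

For two independent groups with equal n: n = 2·((z_{α/2} + z_β) / d)².
z_{α/2} + z_β = 1.960 + 0.842 = 2.802.
n = 2 × (2.802 / 0.29)² = 2 × 9.662² = 2 × 93.36 = 186.7.
Round up to the next whole participant.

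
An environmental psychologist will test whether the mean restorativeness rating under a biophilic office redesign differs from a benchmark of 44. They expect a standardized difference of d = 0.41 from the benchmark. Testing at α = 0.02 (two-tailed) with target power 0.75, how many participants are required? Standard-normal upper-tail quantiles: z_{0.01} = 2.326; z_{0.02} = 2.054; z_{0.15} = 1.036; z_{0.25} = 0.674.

n = 54

For a one-sample test: n = ((z_{α/2} + z_β) / d)².
z_{α/2} + z_β = 2.326 + 0.674 = 3.000.
n = (3.000 / 0.41)² = 7.317² = 53.54.
Round up.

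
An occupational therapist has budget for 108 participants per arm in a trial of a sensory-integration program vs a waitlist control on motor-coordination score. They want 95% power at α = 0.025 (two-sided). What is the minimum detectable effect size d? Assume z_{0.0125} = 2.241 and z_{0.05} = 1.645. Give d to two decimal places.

d_min ≈ 0.53

For two independent groups of n = 108 each: d_min = (z_{α/2} + z_β)·√(2/n).
z-sum = 2.241 + 1.645 = 3.886.
d_min = 3.886 × √(2/108) = 3.886 × 0.1361 = 0.529.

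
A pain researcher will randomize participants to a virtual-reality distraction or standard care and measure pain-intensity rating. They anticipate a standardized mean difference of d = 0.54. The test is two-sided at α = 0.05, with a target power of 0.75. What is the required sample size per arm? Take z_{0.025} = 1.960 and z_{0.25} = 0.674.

n = 48 per group

For two independent groups with equal n: n = 2·((z_{α/2} + z_β) / d)².
z_{α/2} + z_β = 1.960 + 0.674 = 2.634.
n = 2 × (2.634 / 0.54)² = 2 × 4.878² = 2 × 23.79 = 47.6.
Round up to the next whole participant.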